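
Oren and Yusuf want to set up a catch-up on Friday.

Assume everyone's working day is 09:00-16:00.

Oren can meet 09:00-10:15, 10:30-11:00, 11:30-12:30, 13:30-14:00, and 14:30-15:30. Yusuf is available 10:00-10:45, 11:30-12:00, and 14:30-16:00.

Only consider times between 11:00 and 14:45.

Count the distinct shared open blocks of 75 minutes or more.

Oren ∩ Yusuf: 10:00–10:15, 10:30–10:45, 11:30–12:00, 14:30–15:30.
Restricted to 11:00–14:45: 11:30–12:00, 14:30–14:45.
Windows ≥ 75 min: (none).
That's 0 windows.

0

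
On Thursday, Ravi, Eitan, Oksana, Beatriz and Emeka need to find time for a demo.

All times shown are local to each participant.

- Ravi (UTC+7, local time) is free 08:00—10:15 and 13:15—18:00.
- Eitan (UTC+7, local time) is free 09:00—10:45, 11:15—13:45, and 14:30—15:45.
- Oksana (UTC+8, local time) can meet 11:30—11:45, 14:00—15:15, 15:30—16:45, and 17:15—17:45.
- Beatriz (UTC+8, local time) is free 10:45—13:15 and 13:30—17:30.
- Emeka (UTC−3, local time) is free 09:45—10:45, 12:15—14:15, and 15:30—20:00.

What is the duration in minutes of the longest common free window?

0 minutes

Ravi → UTC: 01:00–03:15, 06:15–11:00.
Eitan → UTC: 02:00–03:45, 04:15–06:45, 07:30–08:45.
Oksana → UTC: 03:30–03:45, 06:00–07:15, 07:30–08:45, 09:15–09:45.
Beatriz → UTC: 02:45–05:15, 05:30–09:30.
Emeka → UTC: 12:45–13:45, 15:15–17:15, 18:30–23:00.
Ravi ∩ Eitan: 02:00–03:15, 06:15–06:45, 07:30–08:45.
Ravi ∩ Eitan ∩ Oksana: 06:15–06:45, 07:30–08:45.
Ravi ∩ Eitan ∩ Oksana ∩ Beatriz: 06:15–06:45, 07:30–08:45.
Ravi ∩ Eitan ∩ Oksana ∩ Beatriz ∩ Emeka: (none).
No common window.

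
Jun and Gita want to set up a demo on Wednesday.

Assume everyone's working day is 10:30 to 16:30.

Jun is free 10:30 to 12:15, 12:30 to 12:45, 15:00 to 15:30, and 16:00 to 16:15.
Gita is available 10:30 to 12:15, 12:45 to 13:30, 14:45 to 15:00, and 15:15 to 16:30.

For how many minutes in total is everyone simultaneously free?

Jun ∩ Gita: 10:30–12:15, 15:15–15:30, 16:00–16:15.
Total common minutes: 105 + 15 + 15 = 135.

135 minutes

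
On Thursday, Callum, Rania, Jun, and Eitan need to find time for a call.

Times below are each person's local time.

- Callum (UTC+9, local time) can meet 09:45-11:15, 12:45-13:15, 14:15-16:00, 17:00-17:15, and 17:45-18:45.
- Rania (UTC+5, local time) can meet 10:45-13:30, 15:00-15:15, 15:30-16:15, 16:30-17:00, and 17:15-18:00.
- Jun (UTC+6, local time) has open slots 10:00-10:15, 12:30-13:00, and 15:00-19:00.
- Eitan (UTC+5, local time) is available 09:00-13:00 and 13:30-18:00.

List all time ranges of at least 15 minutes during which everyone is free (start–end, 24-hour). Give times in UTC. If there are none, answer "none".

06:30–07:00

Callum → UTC: 00:45–02:15, 03:45–04:15, 05:15–07:00, 08:00–08:15, 08:45–09:45.
Rania → UTC: 05:45–08:30, 10:00–10:15, 10:30–11:15, 11:30–12:00, 12:15–13:00.
Jun → UTC: 04:00–04:15, 06:30–07:00, 09:00–13:00.
Eitan → UTC: 04:00–08:00, 08:30–13:00.
Callum ∩ Rania: 05:45–07:00, 08:00–08:15.
Callum ∩ Rania ∩ Jun: 06:30–07:00.
Callum ∩ Rania ∩ Jun ∩ Eitan: 06:30–07:00.
Windows ≥ 15 min: 06:30–07:00.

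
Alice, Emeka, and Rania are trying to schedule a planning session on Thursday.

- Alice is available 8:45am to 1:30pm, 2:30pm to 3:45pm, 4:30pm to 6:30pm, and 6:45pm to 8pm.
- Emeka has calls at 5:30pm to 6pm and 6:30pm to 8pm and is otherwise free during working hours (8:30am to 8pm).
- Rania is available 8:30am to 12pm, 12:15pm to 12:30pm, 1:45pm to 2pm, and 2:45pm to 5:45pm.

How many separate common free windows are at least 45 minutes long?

Emeka free within 08:30–20:00: 08:30–17:30, 18:00–18:30.
Alice ∩ Emeka: 08:45–13:30, 14:30–15:45, 16:30–17:30, 18:00–18:30.
Alice ∩ Emeka ∩ Rania: 08:45–12:00, 12:15–12:30, 14:45–15:45, 16:30–17:30.
Windows ≥ 45 min: 08:45–12:00, 14:45–15:45, 16:30–17:30.
That's 3 windows.

3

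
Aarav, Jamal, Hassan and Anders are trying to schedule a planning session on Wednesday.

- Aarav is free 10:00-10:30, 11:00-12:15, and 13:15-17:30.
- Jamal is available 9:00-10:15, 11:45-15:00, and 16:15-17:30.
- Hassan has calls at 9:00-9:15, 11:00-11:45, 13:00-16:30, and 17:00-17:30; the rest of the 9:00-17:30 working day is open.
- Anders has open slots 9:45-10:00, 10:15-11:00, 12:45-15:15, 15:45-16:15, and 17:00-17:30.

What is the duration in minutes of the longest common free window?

0 minutes

Hassan free within 09:00–17:30: 09:15–11:00, 11:45–13:00, 16:30–17:00.
Aarav ∩ Jamal: 10:00–10:15, 11:45–12:15, 13:15–15:00, 16:15–17:30.
Aarav ∩ Jamal ∩ Hassan: 10:00–10:15, 11:45–12:15, 16:30–17:00.
Aarav ∩ Jamal ∩ Hassan ∩ Anders: (none).
No common window.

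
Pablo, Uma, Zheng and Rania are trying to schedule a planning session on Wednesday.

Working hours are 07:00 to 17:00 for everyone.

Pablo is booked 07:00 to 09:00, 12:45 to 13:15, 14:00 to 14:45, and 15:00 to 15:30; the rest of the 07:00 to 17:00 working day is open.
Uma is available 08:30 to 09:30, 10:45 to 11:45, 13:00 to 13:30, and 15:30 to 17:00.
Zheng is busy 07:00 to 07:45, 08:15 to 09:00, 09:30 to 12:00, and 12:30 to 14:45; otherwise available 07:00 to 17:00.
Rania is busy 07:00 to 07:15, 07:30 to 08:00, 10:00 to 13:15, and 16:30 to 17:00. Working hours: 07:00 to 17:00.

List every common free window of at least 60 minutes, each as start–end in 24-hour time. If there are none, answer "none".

15:30–16:30

Pablo free within 07:00–17:00: 09:00–12:45, 13:15–14:00, 14:45–15:00, 15:30–17:00.
Zheng free within 07:00–17:00: 07:45–08:15, 09:00–09:30, 12:00–12:30, 14:45–17:00.
Rania free within 07:00–17:00: 07:15–07:30, 08:00–10:00, 13:15–16:30.
Pablo ∩ Uma: 09:00–09:30, 10:45–11:45, 13:15–13:30, 15:30–17:00.
Pablo ∩ Uma ∩ Zheng: 09:00–09:30, 15:30–17:00.
Pablo ∩ Uma ∩ Zheng ∩ Rania: 09:00–09:30, 15:30–16:30.
Windows ≥ 60 min: 15:30–16:30.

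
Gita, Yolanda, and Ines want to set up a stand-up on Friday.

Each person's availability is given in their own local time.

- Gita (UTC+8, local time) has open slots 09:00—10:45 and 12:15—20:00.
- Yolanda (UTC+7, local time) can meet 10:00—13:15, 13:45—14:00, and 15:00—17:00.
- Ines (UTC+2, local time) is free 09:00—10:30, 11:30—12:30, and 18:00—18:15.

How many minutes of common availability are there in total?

60 minutes

Gita → UTC: 01:00–02:45, 04:15–12:00.
Yolanda → UTC: 03:00–06:15, 06:45–07:00, 08:00–10:00.
Ines → UTC: 07:00–08:30, 09:30–10:30, 16:00–16:15.
Gita ∩ Yolanda: 04:15–06:15, 06:45–07:00, 08:00–10:00.
Gita ∩ Yolanda ∩ Ines: 08:00–08:30, 09:30–10:00.
Total common minutes: 30 + 30 = 60.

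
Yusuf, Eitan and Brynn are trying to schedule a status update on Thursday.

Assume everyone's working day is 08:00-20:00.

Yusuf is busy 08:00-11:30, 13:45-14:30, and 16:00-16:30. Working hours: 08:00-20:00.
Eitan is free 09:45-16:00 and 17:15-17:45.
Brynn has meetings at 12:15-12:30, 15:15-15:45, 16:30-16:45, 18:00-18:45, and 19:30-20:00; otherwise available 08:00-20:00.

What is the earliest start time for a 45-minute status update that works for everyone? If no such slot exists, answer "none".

Yusuf free within 08:00–20:00: 11:30–13:45, 14:30–16:00, 16:30–20:00.
Brynn free within 08:00–20:00: 08:00–12:15, 12:30–15:15, 15:45–16:30, 16:45–18:00, 18:45–19:30.
Yusuf ∩ Eitan: 11:30–13:45, 14:30–16:00, 17:15–17:45.
Yusuf ∩ Eitan ∩ Brynn: 11:30–12:15, 12:30–13:45, 14:30–15:15, 15:45–16:00, 17:15–17:45.
Windows ≥ 45 min: 11:30–12:15, 12:30–13:45, 14:30–15:15.
Earliest such window starts at 11:30.

11:30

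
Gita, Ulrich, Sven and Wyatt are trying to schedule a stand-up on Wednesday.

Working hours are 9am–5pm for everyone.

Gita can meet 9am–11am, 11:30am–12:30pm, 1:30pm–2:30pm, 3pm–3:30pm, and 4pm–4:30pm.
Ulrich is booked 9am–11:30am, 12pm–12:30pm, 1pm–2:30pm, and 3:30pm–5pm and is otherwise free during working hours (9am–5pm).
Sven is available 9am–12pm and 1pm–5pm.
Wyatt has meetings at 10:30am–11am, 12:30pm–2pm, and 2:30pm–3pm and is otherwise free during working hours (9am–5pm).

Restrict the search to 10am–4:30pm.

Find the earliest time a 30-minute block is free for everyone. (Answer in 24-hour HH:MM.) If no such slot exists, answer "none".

Ulrich free within 09:00–17:00: 11:30–12:00, 12:30–13:00, 14:30–15:30.
Wyatt free within 09:00–17:00: 09:00–10:30, 11:00–12:30, 14:00–14:30, 15:00–17:00.
Gita ∩ Ulrich: 11:30–12:00, 15:00–15:30.
Gita ∩ Ulrich ∩ Sven: 11:30–12:00, 15:00–15:30.
Gita ∩ Ulrich ∩ Sven ∩ Wyatt: 11:30–12:00, 15:00–15:30.
Restricted to 10:00–16:30: 11:30–12:00, 15:00–15:30.
Windows ≥ 30 min: 11:30–12:00, 15:00–15:30.
Earliest such window starts at 11:30.

11:30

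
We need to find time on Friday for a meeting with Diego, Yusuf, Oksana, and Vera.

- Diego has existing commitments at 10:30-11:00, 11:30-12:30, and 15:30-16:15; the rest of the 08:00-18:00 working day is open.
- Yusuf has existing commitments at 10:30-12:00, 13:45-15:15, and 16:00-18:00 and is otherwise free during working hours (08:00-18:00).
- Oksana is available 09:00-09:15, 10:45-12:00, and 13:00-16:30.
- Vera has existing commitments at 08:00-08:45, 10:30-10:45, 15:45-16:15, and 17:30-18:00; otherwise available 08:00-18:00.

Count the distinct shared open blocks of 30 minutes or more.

Diego free within 08:00–18:00: 08:00–10:30, 11:00–11:30, 12:30–15:30, 16:15–18:00.
Yusuf free within 08:00–18:00: 08:00–10:30, 12:00–13:45, 15:15–16:00.
Vera free within 08:00–18:00: 08:45–10:30, 10:45–15:45, 16:15–17:30.
Diego ∩ Yusuf: 08:00–10:30, 12:30–13:45, 15:15–15:30.
Diego ∩ Yusuf ∩ Oksana: 09:00–09:15, 13:00–13:45, 15:15–15:30.
Diego ∩ Yusuf ∩ Oksana ∩ Vera: 09:00–09:15, 13:00–13:45, 15:15–15:30.
Windows ≥ 30 min: 13:00–13:45.
That's 1 window.

1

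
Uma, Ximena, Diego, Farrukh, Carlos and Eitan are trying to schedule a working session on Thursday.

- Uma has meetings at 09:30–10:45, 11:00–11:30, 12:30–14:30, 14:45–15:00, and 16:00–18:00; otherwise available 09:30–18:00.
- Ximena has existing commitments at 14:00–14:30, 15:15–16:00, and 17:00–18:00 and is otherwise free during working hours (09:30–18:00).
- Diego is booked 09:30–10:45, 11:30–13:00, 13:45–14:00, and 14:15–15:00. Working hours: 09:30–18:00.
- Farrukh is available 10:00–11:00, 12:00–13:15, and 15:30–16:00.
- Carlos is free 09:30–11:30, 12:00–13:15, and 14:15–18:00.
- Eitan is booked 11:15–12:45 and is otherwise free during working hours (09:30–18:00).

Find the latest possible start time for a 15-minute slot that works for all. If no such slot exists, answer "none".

10:45

Uma free within 09:30–18:00: 10:45–11:00, 11:30–12:30, 14:30–14:45, 15:00–16:00.
Ximena free within 09:30–18:00: 09:30–14:00, 14:30–15:15, 16:00–17:00.
Diego free within 09:30–18:00: 10:45–11:30, 13:00–13:45, 14:00–14:15, 15:00–18:00.
Eitan free within 09:30–18:00: 09:30–11:15, 12:45–18:00.
Uma ∩ Ximena: 10:45–11:00, 11:30–12:30, 14:30–14:45, 15:00–15:15.
Uma ∩ Ximena ∩ Diego: 10:45–11:00, 15:00–15:15.
Uma ∩ Ximena ∩ Diego ∩ Farrukh: 10:45–11:00.
Uma ∩ Ximena ∩ Diego ∩ Farrukh ∩ Carlos: 10:45–11:00.
Uma ∩ Ximena ∩ Diego ∩ Farrukh ∩ Carlos ∩ Eitan: 10:45–11:00.
Windows ≥ 15 min: 10:45–11:00.
Latest start in the last window 10:45–11:00 is 11:00 − 15 min = 10:45.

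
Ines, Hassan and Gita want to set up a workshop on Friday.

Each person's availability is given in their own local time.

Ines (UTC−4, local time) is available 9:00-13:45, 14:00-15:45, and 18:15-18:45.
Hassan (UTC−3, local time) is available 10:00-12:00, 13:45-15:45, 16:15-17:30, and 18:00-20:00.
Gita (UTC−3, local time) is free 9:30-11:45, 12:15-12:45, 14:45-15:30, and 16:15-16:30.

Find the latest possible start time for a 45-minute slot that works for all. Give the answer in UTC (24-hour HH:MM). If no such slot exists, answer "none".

Ines → UTC: 13:00–17:45, 18:00–19:45, 22:15–22:45.
Hassan → UTC: 13:00–15:00, 16:45–18:45, 19:15–20:30, 21:00–23:00.
Gita → UTC: 12:30–14:45, 15:15–15:45, 17:45–18:30, 19:15–19:30.
Ines ∩ Hassan: 13:00–15:00, 16:45–17:45, 18:00–18:45, 19:15–19:45, 22:15–22:45.
Ines ∩ Hassan ∩ Gita: 13:00–14:45, 18:00–18:30, 19:15–19:30.
Windows ≥ 45 min: 13:00–14:45.
Latest start in the last window 13:00–14:45 is 14:45 − 45 min = 14:00.

14:00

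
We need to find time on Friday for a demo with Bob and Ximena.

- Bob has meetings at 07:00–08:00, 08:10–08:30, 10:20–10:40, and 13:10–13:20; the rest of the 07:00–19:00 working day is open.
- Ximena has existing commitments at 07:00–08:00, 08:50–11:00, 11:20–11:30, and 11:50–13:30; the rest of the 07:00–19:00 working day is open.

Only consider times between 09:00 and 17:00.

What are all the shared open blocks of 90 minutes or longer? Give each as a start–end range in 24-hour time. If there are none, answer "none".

Bob free within 07:00–19:00: 08:00–08:10, 08:30–10:20, 10:40–13:10, 13:20–19:00.
Ximena free within 07:00–19:00: 08:00–08:50, 11:00–11:20, 11:30–11:50, 13:30–19:00.
Bob ∩ Ximena: 08:00–08:10, 08:30–08:50, 11:00–11:20, 11:30–11:50, 13:30–19:00.
Restricted to 09:00–17:00: 11:00–11:20, 11:30–11:50, 13:30–17:00.
Windows ≥ 90 min: 13:30–17:00.

13:30–17:00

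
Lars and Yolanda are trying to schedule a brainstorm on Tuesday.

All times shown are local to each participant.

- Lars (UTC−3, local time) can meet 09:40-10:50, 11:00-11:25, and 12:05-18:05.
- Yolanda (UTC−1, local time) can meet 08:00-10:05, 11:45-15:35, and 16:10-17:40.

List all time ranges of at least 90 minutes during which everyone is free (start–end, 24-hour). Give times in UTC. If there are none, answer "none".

Lars → UTC: 12:40–13:50, 14:00–14:25, 15:05–21:05.
Yolanda → UTC: 09:00–11:05, 12:45–16:35, 17:10–18:40.
Lars ∩ Yolanda: 12:45–13:50, 14:00–14:25, 15:05–16:35, 17:10–18:40.
Windows ≥ 90 min: 15:05–16:35, 17:10–18:40.

15:05–16:35, 17:10–18:40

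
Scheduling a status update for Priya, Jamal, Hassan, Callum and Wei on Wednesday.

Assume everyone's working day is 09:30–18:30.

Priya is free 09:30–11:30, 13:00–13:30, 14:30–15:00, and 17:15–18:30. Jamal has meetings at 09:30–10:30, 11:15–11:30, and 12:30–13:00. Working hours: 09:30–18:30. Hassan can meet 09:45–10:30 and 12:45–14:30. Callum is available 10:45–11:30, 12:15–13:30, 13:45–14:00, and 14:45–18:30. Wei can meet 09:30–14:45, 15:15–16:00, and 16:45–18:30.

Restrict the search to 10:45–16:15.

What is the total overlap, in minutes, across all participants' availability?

Jamal free within 09:30–18:30: 10:30–11:15, 11:30–12:30, 13:00–18:30.
Priya ∩ Jamal: 10:30–11:15, 13:00–13:30, 14:30–15:00, 17:15–18:30.
Priya ∩ Jamal ∩ Hassan: 13:00–13:30.
Priya ∩ Jamal ∩ Hassan ∩ Callum: 13:00–13:30.
Priya ∩ Jamal ∩ Hassan ∩ Callum ∩ Wei: 13:00–13:30.
Restricted to 10:45–16:15: 13:00–13:30.
Total common minutes: 30.

30 minutes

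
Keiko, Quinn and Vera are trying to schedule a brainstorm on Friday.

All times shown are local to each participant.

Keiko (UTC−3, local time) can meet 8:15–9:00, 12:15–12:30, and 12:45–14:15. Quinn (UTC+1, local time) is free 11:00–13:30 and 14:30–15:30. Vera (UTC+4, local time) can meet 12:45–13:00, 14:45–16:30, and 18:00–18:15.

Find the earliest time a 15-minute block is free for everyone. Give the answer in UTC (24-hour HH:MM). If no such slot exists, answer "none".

11:15

Keiko → UTC: 11:15–12:00, 15:15–15:30, 15:45–17:15.
Quinn → UTC: 10:00–12:30, 13:30–14:30.
Vera → UTC: 08:45–09:00, 10:45–12:30, 14:00–14:15.
Keiko ∩ Quinn: 11:15–12:00.
Keiko ∩ Quinn ∩ Vera: 11:15–12:00.
Windows ≥ 15 min: 11:15–12:00.
Earliest such window starts at 11:15.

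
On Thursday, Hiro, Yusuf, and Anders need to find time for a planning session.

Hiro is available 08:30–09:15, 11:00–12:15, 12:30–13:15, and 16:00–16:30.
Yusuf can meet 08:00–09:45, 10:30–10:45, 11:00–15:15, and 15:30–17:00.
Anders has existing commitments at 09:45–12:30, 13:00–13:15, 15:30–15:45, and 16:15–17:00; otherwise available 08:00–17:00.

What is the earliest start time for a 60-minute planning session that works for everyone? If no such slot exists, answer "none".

Anders free within 08:00–17:00: 08:00–09:45, 12:30–13:00, 13:15–15:30, 15:45–16:15.
Hiro ∩ Yusuf: 08:30–09:15, 11:00–12:15, 12:30–13:15, 16:00–16:30.
Hiro ∩ Yusuf ∩ Anders: 08:30–09:15, 12:30–13:00, 16:00–16:15.
Windows ≥ 60 min: (none).

none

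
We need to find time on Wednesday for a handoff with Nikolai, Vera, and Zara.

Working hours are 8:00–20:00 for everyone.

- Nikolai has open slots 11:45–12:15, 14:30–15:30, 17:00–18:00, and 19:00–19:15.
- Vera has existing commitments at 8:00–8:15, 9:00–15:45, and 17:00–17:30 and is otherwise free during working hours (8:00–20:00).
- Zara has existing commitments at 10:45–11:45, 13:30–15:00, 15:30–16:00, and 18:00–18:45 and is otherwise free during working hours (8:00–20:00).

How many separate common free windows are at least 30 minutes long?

1

Vera free within 08:00–20:00: 08:15–09:00, 15:45–17:00, 17:30–20:00.
Zara free within 08:00–20:00: 08:00–10:45, 11:45–13:30, 15:00–15:30, 16:00–18:00, 18:45–20:00.
Nikolai ∩ Vera: 17:30–18:00, 19:00–19:15.
Nikolai ∩ Vera ∩ Zara: 17:30–18:00, 19:00–19:15.
Windows ≥ 30 min: 17:30–18:00.
That's 1 window.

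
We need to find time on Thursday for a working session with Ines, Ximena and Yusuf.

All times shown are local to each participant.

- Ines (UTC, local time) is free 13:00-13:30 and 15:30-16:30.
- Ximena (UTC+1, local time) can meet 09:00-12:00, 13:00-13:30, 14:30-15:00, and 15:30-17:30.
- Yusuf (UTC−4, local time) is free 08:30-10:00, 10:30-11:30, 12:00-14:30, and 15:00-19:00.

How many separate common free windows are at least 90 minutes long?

Ines → UTC: 13:00–13:30, 15:30–16:30.
Ximena → UTC: 08:00–11:00, 12:00–12:30, 13:30–14:00, 14:30–16:30.
Yusuf → UTC: 12:30–14:00, 14:30–15:30, 16:00–18:30, 19:00–23:00.
Ines ∩ Ximena: 15:30–16:30.
Ines ∩ Ximena ∩ Yusuf: 16:00–16:30.
Windows ≥ 90 min: (none).
That's 0 windows.

0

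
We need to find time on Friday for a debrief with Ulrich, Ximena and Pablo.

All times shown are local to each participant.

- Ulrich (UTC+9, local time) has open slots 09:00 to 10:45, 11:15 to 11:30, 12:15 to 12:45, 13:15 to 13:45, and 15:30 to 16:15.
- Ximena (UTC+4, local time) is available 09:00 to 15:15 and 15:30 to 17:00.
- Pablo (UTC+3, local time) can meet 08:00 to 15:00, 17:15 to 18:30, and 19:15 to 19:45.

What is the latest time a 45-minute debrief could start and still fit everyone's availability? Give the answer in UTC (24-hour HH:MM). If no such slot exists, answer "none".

06:30

Ulrich → UTC: 00:00–01:45, 02:15–02:30, 03:15–03:45, 04:15–04:45, 06:30–07:15.
Ximena → UTC: 05:00–11:15, 11:30–13:00.
Pablo → UTC: 05:00–12:00, 14:15–15:30, 16:15–16:45.
Ulrich ∩ Ximena: 06:30–07:15.
Ulrich ∩ Ximena ∩ Pablo: 06:30–07:15.
Windows ≥ 45 min: 06:30–07:15.
Latest start in the last window 06:30–07:15 is 07:15 − 45 min = 06:30.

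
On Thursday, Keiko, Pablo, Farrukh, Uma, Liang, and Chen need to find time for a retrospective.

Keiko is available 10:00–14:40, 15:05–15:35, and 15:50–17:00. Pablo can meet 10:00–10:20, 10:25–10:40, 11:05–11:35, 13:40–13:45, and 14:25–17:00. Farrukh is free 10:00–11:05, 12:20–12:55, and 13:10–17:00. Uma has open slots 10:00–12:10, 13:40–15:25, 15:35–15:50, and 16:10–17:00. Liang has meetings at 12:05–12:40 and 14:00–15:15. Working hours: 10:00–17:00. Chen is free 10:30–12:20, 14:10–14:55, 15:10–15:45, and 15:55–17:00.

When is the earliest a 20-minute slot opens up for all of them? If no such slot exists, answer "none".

16:10

Liang free within 10:00–17:00: 10:00–12:05, 12:40–14:00, 15:15–17:00.
Keiko ∩ Pablo: 10:00–10:20, 10:25–10:40, 11:05–11:35, 13:40–13:45, 14:25–14:40, 15:05–15:35, 15:50–17:00.
Keiko ∩ Pablo ∩ Farrukh: 10:00–10:20, 10:25–10:40, 13:40–13:45, 14:25–14:40, 15:05–15:35, 15:50–17:00.
Keiko ∩ Pablo ∩ Farrukh ∩ Uma: 10:00–10:20, 10:25–10:40, 13:40–13:45, 14:25–14:40, 15:05–15:25, 16:10–17:00.
Keiko ∩ Pablo ∩ Farrukh ∩ Uma ∩ Liang: 10:00–10:20, 10:25–10:40, 13:40–13:45, 15:15–15:25, 16:10–17:00.
Keiko ∩ Pablo ∩ Farrukh ∩ Uma ∩ Liang ∩ Chen: 10:30–10:40, 15:15–15:25, 16:10–17:00.
Windows ≥ 20 min: 16:10–17:00.
Earliest such window starts at 16:10.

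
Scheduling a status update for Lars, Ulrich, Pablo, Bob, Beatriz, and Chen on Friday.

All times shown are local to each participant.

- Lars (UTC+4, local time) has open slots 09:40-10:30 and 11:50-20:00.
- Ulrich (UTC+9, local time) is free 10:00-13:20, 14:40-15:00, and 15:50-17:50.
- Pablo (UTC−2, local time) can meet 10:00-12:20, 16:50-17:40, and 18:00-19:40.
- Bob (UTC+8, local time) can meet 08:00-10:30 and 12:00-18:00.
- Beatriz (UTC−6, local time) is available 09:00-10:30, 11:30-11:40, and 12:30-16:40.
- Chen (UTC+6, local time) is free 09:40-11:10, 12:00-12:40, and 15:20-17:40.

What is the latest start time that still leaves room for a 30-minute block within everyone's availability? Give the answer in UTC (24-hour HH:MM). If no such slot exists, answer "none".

none

Lars → UTC: 05:40–06:30, 07:50–16:00.
Ulrich → UTC: 01:00–04:20, 05:40–06:00, 06:50–08:50.
Pablo → UTC: 12:00–14:20, 18:50–19:40, 20:00–21:40.
Bob → UTC: 00:00–02:30, 04:00–10:00.
Beatriz → UTC: 15:00–16:30, 17:30–17:40, 18:30–22:40.
Chen → UTC: 03:40–05:10, 06:00–06:40, 09:20–11:40.
Lars ∩ Ulrich: 05:40–06:00, 07:50–08:50.
Lars ∩ Ulrich ∩ Pablo: (none).
Lars ∩ Ulrich ∩ Pablo ∩ Bob: (none).
Lars ∩ Ulrich ∩ Pablo ∩ Bob ∩ Beatriz: (none).
Lars ∩ Ulrich ∩ Pablo ∩ Bob ∩ Beatriz ∩ Chen: (none).
Windows ≥ 30 min: (none).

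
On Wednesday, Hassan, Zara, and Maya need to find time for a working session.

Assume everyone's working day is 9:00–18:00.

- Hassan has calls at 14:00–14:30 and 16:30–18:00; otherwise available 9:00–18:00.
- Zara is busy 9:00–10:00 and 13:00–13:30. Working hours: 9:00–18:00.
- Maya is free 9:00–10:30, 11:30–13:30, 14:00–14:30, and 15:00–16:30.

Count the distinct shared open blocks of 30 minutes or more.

Hassan free within 09:00–18:00: 09:00–14:00, 14:30–16:30.
Zara free within 09:00–18:00: 10:00–13:00, 13:30–18:00.
Hassan ∩ Zara: 10:00–13:00, 13:30–14:00, 14:30–16:30.
Hassan ∩ Zara ∩ Maya: 10:00–10:30, 11:30–13:00, 15:00–16:30.
Windows ≥ 30 min: 10:00–10:30, 11:30–13:00, 15:00–16:30.
That's 3 windows.

3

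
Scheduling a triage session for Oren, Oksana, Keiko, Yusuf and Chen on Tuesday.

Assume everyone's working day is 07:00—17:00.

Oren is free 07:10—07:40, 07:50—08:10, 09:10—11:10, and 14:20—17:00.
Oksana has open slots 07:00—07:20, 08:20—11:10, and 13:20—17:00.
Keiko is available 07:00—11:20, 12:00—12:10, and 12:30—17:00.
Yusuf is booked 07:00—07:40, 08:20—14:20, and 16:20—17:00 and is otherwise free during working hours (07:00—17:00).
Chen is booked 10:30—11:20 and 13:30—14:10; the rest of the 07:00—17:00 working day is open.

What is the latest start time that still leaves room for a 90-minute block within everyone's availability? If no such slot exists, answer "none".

14:50

Yusuf free within 07:00–17:00: 07:40–08:20, 14:20–16:20.
Chen free within 07:00–17:00: 07:00–10:30, 11:20–13:30, 14:10–17:00.
Oren ∩ Oksana: 07:10–07:20, 09:10–11:10, 14:20–17:00.
Oren ∩ Oksana ∩ Keiko: 07:10–07:20, 09:10–11:10, 14:20–17:00.
Oren ∩ Oksana ∩ Keiko ∩ Yusuf: 14:20–16:20.
Oren ∩ Oksana ∩ Keiko ∩ Yusuf ∩ Chen: 14:20–16:20.
Windows ≥ 90 min: 14:20–16:20.
Latest start in the last window 14:20–16:20 is 16:20 − 90 min = 14:50.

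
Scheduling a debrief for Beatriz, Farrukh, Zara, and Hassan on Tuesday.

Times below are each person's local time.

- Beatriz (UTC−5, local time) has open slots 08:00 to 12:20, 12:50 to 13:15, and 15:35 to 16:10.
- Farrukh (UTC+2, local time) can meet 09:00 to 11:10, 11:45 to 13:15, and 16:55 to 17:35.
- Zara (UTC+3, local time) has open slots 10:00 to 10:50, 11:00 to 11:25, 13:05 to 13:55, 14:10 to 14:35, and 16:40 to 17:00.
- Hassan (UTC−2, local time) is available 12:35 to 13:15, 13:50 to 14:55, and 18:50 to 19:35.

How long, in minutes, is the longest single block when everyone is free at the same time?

0 minutes

Beatriz → UTC: 13:00–17:20, 17:50–18:15, 20:35–21:10.
Farrukh → UTC: 07:00–09:10, 09:45–11:15, 14:55–15:35.
Zara → UTC: 07:00–07:50, 08:00–08:25, 10:05–10:55, 11:10–11:35, 13:40–14:00.
Hassan → UTC: 14:35–15:15, 15:50–16:55, 20:50–21:35.
Beatriz ∩ Farrukh: 14:55–15:35.
Beatriz ∩ Farrukh ∩ Zara: (none).
Beatriz ∩ Farrukh ∩ Zara ∩ Hassan: (none).
No common window.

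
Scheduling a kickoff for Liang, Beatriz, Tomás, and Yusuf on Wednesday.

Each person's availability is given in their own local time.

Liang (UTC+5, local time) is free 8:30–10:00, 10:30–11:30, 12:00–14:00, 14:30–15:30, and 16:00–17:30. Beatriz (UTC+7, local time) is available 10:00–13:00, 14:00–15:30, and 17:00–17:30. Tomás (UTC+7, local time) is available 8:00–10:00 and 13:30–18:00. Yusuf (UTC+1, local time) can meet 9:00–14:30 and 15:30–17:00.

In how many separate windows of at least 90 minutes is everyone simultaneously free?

Liang → UTC: 03:30–05:00, 05:30–06:30, 07:00–09:00, 09:30–10:30, 11:00–12:30.
Beatriz → UTC: 03:00–06:00, 07:00–08:30, 10:00–10:30.
Tomás → UTC: 01:00–03:00, 06:30–11:00.
Yusuf → UTC: 08:00–13:30, 14:30–16:00.
Liang ∩ Beatriz: 03:30–05:00, 05:30–06:00, 07:00–08:30, 10:00–10:30.
Liang ∩ Beatriz ∩ Tomás: 07:00–08:30, 10:00–10:30.
Liang ∩ Beatriz ∩ Tomás ∩ Yusuf: 08:00–08:30, 10:00–10:30.
Windows ≥ 90 min: (none).
That's 0 windows.

0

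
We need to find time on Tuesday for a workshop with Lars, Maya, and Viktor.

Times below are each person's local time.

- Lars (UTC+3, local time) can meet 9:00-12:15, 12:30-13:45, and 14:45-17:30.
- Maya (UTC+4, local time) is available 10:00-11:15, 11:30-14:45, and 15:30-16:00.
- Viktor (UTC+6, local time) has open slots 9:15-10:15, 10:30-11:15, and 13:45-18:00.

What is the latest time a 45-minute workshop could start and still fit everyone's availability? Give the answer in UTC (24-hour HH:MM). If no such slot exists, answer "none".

Lars → UTC: 06:00–09:15, 09:30–10:45, 11:45–14:30.
Maya → UTC: 06:00–07:15, 07:30–10:45, 11:30–12:00.
Viktor → UTC: 03:15–04:15, 04:30–05:15, 07:45–12:00.
Lars ∩ Maya: 06:00–07:15, 07:30–09:15, 09:30–10:45, 11:45–12:00.
Lars ∩ Maya ∩ Viktor: 07:45–09:15, 09:30–10:45, 11:45–12:00.
Windows ≥ 45 min: 07:45–09:15, 09:30–10:45.
Latest start in the last window 09:30–10:45 is 10:45 − 45 min = 10:00.

10:00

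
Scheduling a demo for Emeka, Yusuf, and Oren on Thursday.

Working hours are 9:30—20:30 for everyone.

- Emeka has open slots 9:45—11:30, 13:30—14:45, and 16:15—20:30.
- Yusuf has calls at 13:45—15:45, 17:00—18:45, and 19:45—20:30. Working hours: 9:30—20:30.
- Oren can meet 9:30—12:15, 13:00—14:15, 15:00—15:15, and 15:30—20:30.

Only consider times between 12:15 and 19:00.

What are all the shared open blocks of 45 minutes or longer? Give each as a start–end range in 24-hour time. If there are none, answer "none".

16:15–17:00

Yusuf free within 09:30–20:30: 09:30–13:45, 15:45–17:00, 18:45–19:45.
Emeka ∩ Yusuf: 09:45–11:30, 13:30–13:45, 16:15–17:00, 18:45–19:45.
Emeka ∩ Yusuf ∩ Oren: 09:45–11:30, 13:30–13:45, 16:15–17:00, 18:45–19:45.
Restricted to 12:15–19:00: 13:30–13:45, 16:15–17:00, 18:45–19:00.
Windows ≥ 45 min: 16:15–17:00.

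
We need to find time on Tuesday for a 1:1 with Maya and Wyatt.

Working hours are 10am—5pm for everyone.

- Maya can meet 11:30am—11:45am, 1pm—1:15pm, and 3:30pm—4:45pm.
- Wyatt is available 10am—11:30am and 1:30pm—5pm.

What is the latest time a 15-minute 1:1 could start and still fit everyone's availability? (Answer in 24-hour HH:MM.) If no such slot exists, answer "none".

Maya ∩ Wyatt: 15:30–16:45.
Windows ≥ 15 min: 15:30–16:45.
Latest start in the last window 15:30–16:45 is 16:45 − 15 min = 16:30.

16:30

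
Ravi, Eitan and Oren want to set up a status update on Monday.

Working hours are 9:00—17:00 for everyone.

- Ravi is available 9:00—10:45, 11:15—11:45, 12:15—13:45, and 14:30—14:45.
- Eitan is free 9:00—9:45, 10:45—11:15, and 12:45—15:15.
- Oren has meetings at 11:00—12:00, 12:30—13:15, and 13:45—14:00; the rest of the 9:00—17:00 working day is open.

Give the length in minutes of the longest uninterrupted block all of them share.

45 minutes

Oren free within 09:00–17:00: 09:00–11:00, 12:00–12:30, 13:15–13:45, 14:00–17:00.
Ravi ∩ Eitan: 09:00–09:45, 12:45–13:45, 14:30–14:45.
Ravi ∩ Eitan ∩ Oren: 09:00–09:45, 13:15–13:45, 14:30–14:45.
Common window lengths: 45, 30, 15 min; longest is 45.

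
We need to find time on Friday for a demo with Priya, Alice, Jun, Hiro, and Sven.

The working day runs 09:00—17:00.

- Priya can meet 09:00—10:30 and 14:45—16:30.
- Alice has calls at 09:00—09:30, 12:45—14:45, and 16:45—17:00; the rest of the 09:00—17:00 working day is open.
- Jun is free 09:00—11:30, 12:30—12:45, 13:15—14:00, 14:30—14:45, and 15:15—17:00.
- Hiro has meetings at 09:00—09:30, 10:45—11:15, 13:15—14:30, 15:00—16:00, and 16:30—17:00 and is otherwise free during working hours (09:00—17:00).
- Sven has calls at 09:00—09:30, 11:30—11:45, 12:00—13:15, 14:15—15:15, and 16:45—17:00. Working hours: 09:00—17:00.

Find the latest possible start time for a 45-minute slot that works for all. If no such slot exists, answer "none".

Alice free within 09:00–17:00: 09:30–12:45, 14:45–16:45.
Hiro free within 09:00–17:00: 09:30–10:45, 11:15–13:15, 14:30–15:00, 16:00–16:30.
Sven free within 09:00–17:00: 09:30–11:30, 11:45–12:00, 13:15–14:15, 15:15–16:45.
Priya ∩ Alice: 09:30–10:30, 14:45–16:30.
Priya ∩ Alice ∩ Jun: 09:30–10:30, 15:15–16:30.
Priya ∩ Alice ∩ Jun ∩ Hiro: 09:30–10:30, 16:00–16:30.
Priya ∩ Alice ∩ Jun ∩ Hiro ∩ Sven: 09:30–10:30, 16:00–16:30.
Windows ≥ 45 min: 09:30–10:30.
Latest start in the last window 09:30–10:30 is 10:30 − 45 min = 09:45.

09:45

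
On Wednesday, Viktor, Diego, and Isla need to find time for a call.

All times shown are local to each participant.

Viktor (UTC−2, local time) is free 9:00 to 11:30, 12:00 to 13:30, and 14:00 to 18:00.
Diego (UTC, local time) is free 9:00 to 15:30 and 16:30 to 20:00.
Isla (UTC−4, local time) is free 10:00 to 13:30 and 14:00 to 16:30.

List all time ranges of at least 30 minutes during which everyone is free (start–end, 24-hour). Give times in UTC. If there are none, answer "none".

Viktor → UTC: 11:00–13:30, 14:00–15:30, 16:00–20:00.
Diego → UTC: 09:00–15:30, 16:30–20:00.
Isla → UTC: 14:00–17:30, 18:00–20:30.
Viktor ∩ Diego: 11:00–13:30, 14:00–15:30, 16:30–20:00.
Viktor ∩ Diego ∩ Isla: 14:00–15:30, 16:30–17:30, 18:00–20:00.
Windows ≥ 30 min: 14:00–15:30, 16:30–17:30, 18:00–20:00.

14:00–15:30, 16:30–17:30, 18:00–20:00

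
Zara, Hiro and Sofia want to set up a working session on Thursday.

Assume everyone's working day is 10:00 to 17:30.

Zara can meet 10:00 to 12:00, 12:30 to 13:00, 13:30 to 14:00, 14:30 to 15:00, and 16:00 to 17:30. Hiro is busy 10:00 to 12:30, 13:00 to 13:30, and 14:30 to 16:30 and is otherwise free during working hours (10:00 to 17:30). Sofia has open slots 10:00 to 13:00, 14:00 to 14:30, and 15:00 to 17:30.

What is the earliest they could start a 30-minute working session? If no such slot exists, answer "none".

Hiro free within 10:00–17:30: 12:30–13:00, 13:30–14:30, 16:30–17:30.
Zara ∩ Hiro: 12:30–13:00, 13:30–14:00, 16:30–17:30.
Zara ∩ Hiro ∩ Sofia: 12:30–13:00, 16:30–17:30.
Windows ≥ 30 min: 12:30–13:00, 16:30–17:30.
Earliest such window starts at 12:30.

12:30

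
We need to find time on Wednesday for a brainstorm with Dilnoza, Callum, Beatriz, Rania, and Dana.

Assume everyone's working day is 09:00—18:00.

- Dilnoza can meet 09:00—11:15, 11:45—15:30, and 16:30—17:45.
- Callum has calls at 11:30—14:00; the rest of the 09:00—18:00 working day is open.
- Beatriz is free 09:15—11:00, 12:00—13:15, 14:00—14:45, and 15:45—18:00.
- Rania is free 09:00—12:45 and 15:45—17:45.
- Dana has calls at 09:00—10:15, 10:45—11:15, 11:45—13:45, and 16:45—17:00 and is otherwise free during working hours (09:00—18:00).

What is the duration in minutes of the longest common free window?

45 minutes

Callum free within 09:00–18:00: 09:00–11:30, 14:00–18:00.
Dana free within 09:00–18:00: 10:15–10:45, 11:15–11:45, 13:45–16:45, 17:00–18:00.
Dilnoza ∩ Callum: 09:00–11:15, 14:00–15:30, 16:30–17:45.
Dilnoza ∩ Callum ∩ Beatriz: 09:15–11:00, 14:00–14:45, 16:30–17:45.
Dilnoza ∩ Callum ∩ Beatriz ∩ Rania: 09:15–11:00, 16:30–17:45.
Dilnoza ∩ Callum ∩ Beatriz ∩ Rania ∩ Dana: 10:15–10:45, 16:30–16:45, 17:00–17:45.
Common window lengths: 30, 15, 45 min; longest is 45.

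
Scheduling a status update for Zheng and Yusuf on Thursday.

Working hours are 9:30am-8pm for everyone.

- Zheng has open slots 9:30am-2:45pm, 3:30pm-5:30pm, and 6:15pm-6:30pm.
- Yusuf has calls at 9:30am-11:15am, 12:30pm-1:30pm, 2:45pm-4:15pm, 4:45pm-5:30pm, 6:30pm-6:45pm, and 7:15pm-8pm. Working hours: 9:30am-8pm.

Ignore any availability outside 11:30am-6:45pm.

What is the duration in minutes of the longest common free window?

Yusuf free within 09:30–20:00: 11:15–12:30, 13:30–14:45, 16:15–16:45, 17:30–18:30, 18:45–19:15.
Zheng ∩ Yusuf: 11:15–12:30, 13:30–14:45, 16:15–16:45, 18:15–18:30.
Restricted to 11:30–18:45: 11:30–12:30, 13:30–14:45, 16:15–16:45, 18:15–18:30.
Common window lengths: 60, 75, 30, 15 min; longest is 75.

75 minutes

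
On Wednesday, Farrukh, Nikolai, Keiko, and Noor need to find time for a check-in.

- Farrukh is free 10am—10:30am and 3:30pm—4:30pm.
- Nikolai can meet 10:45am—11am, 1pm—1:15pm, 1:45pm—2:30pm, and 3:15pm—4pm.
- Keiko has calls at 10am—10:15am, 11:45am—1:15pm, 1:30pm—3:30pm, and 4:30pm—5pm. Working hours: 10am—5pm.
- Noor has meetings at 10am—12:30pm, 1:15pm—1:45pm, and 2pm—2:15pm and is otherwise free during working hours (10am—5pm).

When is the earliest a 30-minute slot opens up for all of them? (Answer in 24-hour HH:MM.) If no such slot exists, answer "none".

15:30

Keiko free within 10:00–17:00: 10:15–11:45, 13:15–13:30, 15:30–16:30.
Noor free within 10:00–17:00: 12:30–13:15, 13:45–14:00, 14:15–17:00.
Farrukh ∩ Nikolai: 15:30–16:00.
Farrukh ∩ Nikolai ∩ Keiko: 15:30–16:00.
Farrukh ∩ Nikolai ∩ Keiko ∩ Noor: 15:30–16:00.
Windows ≥ 30 min: 15:30–16:00.
Earliest such window starts at 15:30.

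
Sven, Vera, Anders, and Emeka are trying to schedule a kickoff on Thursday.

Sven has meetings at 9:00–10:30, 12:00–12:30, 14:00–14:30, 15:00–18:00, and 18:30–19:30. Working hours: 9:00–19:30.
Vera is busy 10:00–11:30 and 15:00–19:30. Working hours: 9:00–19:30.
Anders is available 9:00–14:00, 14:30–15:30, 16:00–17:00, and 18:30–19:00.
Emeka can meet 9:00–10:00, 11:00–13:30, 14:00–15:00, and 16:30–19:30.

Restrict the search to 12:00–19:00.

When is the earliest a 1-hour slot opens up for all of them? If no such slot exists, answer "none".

12:30

Sven free within 09:00–19:30: 10:30–12:00, 12:30–14:00, 14:30–15:00, 18:00–18:30.
Vera free within 09:00–19:30: 09:00–10:00, 11:30–15:00.
Sven ∩ Vera: 11:30–12:00, 12:30–14:00, 14:30–15:00.
Sven ∩ Vera ∩ Anders: 11:30–12:00, 12:30–14:00, 14:30–15:00.
Sven ∩ Vera ∩ Anders ∩ Emeka: 11:30–12:00, 12:30–13:30, 14:30–15:00.
Restricted to 12:00–19:00: 12:30–13:30, 14:30–15:00.
Windows ≥ 60 min: 12:30–13:30.
Earliest such window starts at 12:30.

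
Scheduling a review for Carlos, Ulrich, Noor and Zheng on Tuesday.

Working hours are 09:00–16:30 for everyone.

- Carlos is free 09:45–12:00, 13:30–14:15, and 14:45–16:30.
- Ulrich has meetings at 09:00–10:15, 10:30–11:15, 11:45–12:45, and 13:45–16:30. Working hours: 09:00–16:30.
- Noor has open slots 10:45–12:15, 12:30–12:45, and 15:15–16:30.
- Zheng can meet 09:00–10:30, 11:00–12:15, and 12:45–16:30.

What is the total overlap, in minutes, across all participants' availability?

Ulrich free within 09:00–16:30: 10:15–10:30, 11:15–11:45, 12:45–13:45.
Carlos ∩ Ulrich: 10:15–10:30, 11:15–11:45, 13:30–13:45.
Carlos ∩ Ulrich ∩ Noor: 11:15–11:45.
Carlos ∩ Ulrich ∩ Noor ∩ Zheng: 11:15–11:45.
Total common minutes: 30.

30 minutes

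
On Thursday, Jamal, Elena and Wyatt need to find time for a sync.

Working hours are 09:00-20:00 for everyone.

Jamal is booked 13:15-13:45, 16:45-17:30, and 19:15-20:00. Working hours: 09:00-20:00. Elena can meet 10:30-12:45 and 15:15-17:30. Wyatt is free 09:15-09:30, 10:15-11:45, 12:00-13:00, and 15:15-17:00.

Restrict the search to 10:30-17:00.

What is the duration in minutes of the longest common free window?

Jamal free within 09:00–20:00: 09:00–13:15, 13:45–16:45, 17:30–19:15.
Jamal ∩ Elena: 10:30–12:45, 15:15–16:45.
Jamal ∩ Elena ∩ Wyatt: 10:30–11:45, 12:00–12:45, 15:15–16:45.
Restricted to 10:30–17:00: 10:30–11:45, 12:00–12:45, 15:15–16:45.
Common window lengths: 75, 45, 90 min; longest is 90.

90 minutes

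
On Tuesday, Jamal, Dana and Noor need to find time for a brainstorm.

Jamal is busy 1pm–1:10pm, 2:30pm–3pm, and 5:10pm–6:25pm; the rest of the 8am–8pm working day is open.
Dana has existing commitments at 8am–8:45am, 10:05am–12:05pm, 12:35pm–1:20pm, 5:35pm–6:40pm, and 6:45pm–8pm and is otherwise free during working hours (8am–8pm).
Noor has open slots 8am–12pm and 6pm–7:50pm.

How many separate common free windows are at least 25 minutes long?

1

Jamal free within 08:00–20:00: 08:00–13:00, 13:10–14:30, 15:00–17:10, 18:25–20:00.
Dana free within 08:00–20:00: 08:45–10:05, 12:05–12:35, 13:20–17:35, 18:40–18:45.
Jamal ∩ Dana: 08:45–10:05, 12:05–12:35, 13:20–14:30, 15:00–17:10, 18:40–18:45.
Jamal ∩ Dana ∩ Noor: 08:45–10:05, 18:40–18:45.
Windows ≥ 25 min: 08:45–10:05.
That's 1 window.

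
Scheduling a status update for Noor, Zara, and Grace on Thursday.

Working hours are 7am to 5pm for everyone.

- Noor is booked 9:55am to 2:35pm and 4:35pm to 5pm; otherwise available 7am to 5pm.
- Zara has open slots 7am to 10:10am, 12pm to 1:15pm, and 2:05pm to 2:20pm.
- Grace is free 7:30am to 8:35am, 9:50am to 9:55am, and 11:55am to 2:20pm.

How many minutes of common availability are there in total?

Noor free within 07:00–17:00: 07:00–09:55, 14:35–16:35.
Noor ∩ Zara: 07:00–09:55.
Noor ∩ Zara ∩ Grace: 07:30–08:35, 09:50–09:55.
Total common minutes: 65 + 5 = 70.

70 minutes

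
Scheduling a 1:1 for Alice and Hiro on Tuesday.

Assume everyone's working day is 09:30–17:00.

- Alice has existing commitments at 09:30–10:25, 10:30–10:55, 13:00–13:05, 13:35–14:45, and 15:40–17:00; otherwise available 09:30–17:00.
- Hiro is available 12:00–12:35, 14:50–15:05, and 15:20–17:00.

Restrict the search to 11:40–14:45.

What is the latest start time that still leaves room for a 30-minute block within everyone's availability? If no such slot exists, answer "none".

12:05

Alice free within 09:30–17:00: 10:25–10:30, 10:55–13:00, 13:05–13:35, 14:45–15:40.
Alice ∩ Hiro: 12:00–12:35, 14:50–15:05, 15:20–15:40.
Restricted to 11:40–14:45: 12:00–12:35.
Windows ≥ 30 min: 12:00–12:35.
Latest start in the last window 12:00–12:35 is 12:35 − 30 min = 12:05.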